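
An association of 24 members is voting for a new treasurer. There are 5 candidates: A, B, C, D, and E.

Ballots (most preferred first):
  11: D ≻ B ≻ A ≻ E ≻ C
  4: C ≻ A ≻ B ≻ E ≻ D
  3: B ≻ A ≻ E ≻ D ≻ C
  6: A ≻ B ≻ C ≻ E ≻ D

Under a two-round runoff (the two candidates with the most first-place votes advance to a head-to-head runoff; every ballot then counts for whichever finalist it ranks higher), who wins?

Round 1 first-place votes: A 6, B 3, C 4, D 11, E 0. D and A advance.
Runoff: D is ranked above A on 11 ballots, A above D on 13.

A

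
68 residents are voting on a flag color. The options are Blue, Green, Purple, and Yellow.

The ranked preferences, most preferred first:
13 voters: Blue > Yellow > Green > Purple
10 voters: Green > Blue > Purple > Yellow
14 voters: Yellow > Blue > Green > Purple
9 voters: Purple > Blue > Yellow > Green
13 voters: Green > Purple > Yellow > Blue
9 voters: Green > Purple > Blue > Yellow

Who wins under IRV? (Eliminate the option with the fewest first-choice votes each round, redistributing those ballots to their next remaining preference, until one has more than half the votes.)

Round 1: Blue 13, Green 32, Purple 9, Yellow 14. Purple eliminated.
Round 2: Blue 22, Green 32, Yellow 14. Yellow eliminated.
Round 3: Blue 36, Green 32. Blue has a majority (≥35).

Blue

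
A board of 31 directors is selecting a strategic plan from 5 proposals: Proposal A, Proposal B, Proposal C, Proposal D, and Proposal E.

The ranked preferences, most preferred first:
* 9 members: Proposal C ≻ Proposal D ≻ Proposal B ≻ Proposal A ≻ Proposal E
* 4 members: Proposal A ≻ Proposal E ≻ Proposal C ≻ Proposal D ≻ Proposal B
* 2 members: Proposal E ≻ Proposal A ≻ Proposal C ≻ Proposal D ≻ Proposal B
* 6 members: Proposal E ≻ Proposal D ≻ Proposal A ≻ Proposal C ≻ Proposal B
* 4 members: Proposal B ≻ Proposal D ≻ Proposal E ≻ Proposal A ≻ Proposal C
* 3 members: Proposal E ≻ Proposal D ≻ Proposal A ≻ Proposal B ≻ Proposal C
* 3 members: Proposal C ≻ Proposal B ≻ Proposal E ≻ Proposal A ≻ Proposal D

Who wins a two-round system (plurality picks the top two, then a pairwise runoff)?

Proposal E

Round 1 first-place votes: Proposal A 4, Proposal B 4, Proposal C 12, Proposal D 0, Proposal E 11. Proposal C and Proposal E advance.
Runoff: Proposal C is ranked above Proposal E on 12 ballots, Proposal E above Proposal C on 19.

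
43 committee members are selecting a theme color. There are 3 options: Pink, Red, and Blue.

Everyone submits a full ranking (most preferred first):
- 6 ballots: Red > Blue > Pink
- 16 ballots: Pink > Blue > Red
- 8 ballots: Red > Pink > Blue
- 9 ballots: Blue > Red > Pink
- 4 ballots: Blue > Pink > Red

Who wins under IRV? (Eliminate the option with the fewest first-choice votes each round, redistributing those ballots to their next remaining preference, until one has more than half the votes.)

Round 1: Pink 16, Red 14, Blue 13. Blue eliminated.
Round 2: Pink 20, Red 23. Red has a majority (≥22).

Red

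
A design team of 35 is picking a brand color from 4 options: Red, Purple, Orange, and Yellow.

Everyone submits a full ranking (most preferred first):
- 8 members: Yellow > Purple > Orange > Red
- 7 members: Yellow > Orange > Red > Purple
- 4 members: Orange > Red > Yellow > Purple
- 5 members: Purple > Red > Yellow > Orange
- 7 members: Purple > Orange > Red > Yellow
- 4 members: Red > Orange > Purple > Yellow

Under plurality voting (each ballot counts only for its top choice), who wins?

Yellow

First-place votes: Red 4, Purple 12, Orange 4, Yellow 15.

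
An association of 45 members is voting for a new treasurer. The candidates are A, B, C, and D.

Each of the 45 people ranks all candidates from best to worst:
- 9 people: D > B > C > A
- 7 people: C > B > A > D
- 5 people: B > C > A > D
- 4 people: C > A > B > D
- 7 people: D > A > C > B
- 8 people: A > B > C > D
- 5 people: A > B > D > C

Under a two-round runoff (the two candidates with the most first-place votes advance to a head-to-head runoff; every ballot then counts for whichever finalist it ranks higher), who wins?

Round 1 first-place votes: A 13, B 5, C 11, D 16. D and A advance.
Runoff: D is ranked above A on 16 ballots, A above D on 29.

A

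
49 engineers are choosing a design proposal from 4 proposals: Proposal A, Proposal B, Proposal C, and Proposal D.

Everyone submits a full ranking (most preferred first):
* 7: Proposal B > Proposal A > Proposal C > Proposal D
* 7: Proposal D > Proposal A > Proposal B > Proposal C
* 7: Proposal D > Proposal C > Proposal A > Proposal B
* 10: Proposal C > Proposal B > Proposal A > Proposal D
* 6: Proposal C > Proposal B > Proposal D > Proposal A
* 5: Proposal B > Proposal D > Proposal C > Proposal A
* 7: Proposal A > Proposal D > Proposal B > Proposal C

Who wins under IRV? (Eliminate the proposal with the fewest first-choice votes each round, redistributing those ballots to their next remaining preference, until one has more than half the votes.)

Round 1: Proposal A 7, Proposal B 12, Proposal C 16, Proposal D 14. Proposal A eliminated.
Round 2: Proposal B 12, Proposal C 16, Proposal D 21. Proposal B eliminated.
Round 3: Proposal C 23, Proposal D 26. Proposal D has a majority (≥25).

Proposal D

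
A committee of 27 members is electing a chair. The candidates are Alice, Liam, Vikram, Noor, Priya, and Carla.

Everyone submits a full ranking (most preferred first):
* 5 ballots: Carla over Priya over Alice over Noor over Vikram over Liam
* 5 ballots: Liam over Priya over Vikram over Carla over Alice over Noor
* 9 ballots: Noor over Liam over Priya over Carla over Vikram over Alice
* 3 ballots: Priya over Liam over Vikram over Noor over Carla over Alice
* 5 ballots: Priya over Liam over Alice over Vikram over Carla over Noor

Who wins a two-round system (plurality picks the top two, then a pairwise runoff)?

Priya

Round 1 first-place votes: Alice 0, Liam 5, Vikram 0, Noor 9, Priya 8, Carla 5. Noor and Priya advance.
Runoff: Noor is ranked above Priya on 9 ballots, Priya above Noor on 18.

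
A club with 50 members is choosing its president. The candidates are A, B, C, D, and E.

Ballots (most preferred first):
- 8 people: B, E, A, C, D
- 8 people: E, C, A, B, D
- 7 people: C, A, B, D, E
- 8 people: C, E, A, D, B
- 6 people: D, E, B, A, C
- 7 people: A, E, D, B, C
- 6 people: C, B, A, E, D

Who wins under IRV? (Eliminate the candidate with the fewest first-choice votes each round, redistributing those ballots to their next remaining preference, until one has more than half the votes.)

E

Round 1: A 7, B 8, C 21, D 6, E 8. D eliminated.
Round 2: A 7, B 8, C 21, E 14. A eliminated.
Round 3: B 8, C 21, E 21. B eliminated.
Round 4: C 21, E 29. E has a majority (≥26).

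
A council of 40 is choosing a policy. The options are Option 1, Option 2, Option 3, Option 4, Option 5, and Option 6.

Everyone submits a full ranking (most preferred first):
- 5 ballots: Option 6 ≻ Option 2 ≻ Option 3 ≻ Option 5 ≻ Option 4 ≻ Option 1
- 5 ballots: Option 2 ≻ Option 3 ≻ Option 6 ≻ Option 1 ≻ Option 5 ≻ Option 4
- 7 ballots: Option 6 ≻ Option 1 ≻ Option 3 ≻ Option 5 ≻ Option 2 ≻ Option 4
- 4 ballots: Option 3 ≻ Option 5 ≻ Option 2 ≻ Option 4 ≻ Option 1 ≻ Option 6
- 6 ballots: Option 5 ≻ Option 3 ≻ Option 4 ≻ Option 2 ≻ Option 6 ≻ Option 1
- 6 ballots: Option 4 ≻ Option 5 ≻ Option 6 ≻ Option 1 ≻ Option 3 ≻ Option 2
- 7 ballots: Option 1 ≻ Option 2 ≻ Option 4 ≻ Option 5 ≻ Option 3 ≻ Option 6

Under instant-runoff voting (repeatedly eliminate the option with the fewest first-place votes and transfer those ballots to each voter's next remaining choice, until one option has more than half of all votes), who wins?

Round 1: Option 1 7, Option 2 5, Option 3 4, Option 4 6, Option 5 6, Option 6 12. Option 3 eliminated.
Round 2: Option 1 7, Option 2 5, Option 4 6, Option 5 10, Option 6 12. Option 2 eliminated.
Round 3: Option 1 7, Option 4 6, Option 5 10, Option 6 17. Option 4 eliminated.
Round 4: Option 1 7, Option 5 16, Option 6 17. Option 1 eliminated.
Round 5: Option 5 23, Option 6 17. Option 5 has a majority (≥21).

Option 5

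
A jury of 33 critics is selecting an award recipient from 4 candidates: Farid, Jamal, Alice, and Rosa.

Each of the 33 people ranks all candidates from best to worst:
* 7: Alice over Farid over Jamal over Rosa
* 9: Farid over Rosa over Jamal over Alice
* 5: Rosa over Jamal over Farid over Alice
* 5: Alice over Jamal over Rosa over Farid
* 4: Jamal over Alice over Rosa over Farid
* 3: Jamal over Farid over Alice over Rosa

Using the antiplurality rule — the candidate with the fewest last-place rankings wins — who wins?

Last-place votes: Farid 9, Jamal 0, Alice 14, Rosa 10.

Jamal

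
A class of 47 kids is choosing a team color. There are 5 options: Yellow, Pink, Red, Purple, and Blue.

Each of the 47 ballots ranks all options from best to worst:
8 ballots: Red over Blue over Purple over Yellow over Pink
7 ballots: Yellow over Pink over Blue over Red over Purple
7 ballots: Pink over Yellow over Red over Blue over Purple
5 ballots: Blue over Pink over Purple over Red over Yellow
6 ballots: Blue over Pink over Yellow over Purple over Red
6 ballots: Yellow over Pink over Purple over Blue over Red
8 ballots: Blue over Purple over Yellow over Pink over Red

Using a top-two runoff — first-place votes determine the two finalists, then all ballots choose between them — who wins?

Round 1 first-place votes: Yellow 13, Pink 7, Red 8, Purple 0, Blue 19. Blue and Yellow advance.
Runoff: Blue is ranked above Yellow on 27 ballots, Yellow above Blue on 20.

Blue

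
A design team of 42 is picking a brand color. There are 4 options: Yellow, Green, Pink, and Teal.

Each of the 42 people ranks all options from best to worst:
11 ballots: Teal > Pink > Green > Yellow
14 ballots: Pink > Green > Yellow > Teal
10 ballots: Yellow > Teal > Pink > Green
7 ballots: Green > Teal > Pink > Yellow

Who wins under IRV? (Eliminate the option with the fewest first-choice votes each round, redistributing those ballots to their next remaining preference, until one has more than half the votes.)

Teal

Round 1: Yellow 10, Green 7, Pink 14, Teal 11. Green eliminated.
Round 2: Yellow 10, Pink 14, Teal 18. Yellow eliminated.
Round 3: Pink 14, Teal 28. Teal has a majority (≥22).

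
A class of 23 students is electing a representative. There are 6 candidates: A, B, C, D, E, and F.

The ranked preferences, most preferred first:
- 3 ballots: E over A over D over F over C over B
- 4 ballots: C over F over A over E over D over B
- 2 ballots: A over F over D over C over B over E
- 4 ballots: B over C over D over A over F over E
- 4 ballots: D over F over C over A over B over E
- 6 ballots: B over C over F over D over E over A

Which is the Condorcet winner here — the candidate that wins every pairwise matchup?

C

C vs A: 18–5
C vs B: 13–10
C vs D: 14–9
C vs E: 20–3
C vs F: 14–9
C beats every other candidate.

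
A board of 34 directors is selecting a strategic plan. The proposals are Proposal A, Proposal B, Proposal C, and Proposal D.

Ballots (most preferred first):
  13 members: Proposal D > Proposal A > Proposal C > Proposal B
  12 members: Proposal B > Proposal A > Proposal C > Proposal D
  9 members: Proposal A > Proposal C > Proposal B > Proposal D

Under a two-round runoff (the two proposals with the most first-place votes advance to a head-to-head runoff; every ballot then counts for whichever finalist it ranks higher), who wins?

Round 1 first-place votes: Proposal A 9, Proposal B 12, Proposal C 0, Proposal D 13. Proposal D and Proposal B advance.
Runoff: Proposal D is ranked above Proposal B on 13 ballots, Proposal B above Proposal D on 21.

Proposal B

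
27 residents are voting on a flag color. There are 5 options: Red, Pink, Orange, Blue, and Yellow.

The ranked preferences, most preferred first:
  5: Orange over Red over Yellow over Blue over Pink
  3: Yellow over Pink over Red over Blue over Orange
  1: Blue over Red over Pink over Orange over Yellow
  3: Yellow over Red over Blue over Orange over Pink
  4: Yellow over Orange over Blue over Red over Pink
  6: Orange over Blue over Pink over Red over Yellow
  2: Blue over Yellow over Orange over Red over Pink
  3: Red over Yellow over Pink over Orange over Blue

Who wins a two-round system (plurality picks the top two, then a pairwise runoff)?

Yellow

Round 1 first-place votes: Red 3, Pink 0, Orange 11, Blue 3, Yellow 10. Orange and Yellow advance.
Runoff: Orange is ranked above Yellow on 12 ballots, Yellow above Orange on 15.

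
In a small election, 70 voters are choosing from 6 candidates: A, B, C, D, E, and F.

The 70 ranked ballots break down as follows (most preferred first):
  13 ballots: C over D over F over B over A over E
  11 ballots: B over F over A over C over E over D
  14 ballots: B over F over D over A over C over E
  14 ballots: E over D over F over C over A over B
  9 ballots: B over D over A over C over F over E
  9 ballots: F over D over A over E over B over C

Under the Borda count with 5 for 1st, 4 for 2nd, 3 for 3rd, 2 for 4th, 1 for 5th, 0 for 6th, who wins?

F

A: 13×1 + 11×3 + 14×2 + 14×1 + 9×3 + 9×3 = 142
B: 13×2 + 11×5 + 14×5 + 14×0 + 9×5 + 9×1 = 205
C: 13×5 + 11×2 + 14×1 + 14×2 + 9×2 + 9×0 = 147
D: 13×4 + 11×0 + 14×3 + 14×4 + 9×4 + 9×4 = 222
E: 13×0 + 11×1 + 14×0 + 14×5 + 9×0 + 9×2 = 99
F: 13×3 + 11×4 + 14×4 + 14×3 + 9×1 + 9×5 = 235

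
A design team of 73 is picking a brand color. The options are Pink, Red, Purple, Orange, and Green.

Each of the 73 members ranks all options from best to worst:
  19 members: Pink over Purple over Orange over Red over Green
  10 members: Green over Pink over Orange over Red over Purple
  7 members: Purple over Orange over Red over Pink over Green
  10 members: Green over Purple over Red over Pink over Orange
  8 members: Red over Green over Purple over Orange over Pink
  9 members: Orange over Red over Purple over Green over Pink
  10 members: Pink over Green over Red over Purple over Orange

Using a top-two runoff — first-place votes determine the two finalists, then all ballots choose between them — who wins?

Round 1 first-place votes: Pink 29, Red 8, Purple 7, Orange 9, Green 20. Pink and Green advance.
Runoff: Pink is ranked above Green on 36 ballots, Green above Pink on 37.

Green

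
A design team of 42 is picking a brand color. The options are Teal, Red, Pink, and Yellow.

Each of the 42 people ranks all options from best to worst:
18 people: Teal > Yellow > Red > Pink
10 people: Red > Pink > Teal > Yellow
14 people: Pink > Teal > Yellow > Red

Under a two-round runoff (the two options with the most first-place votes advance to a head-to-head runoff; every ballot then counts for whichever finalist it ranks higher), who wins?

Pink

Round 1 first-place votes: Teal 18, Red 10, Pink 14, Yellow 0. Teal and Pink advance.
Runoff: Teal is ranked above Pink on 18 ballots, Pink above Teal on 24.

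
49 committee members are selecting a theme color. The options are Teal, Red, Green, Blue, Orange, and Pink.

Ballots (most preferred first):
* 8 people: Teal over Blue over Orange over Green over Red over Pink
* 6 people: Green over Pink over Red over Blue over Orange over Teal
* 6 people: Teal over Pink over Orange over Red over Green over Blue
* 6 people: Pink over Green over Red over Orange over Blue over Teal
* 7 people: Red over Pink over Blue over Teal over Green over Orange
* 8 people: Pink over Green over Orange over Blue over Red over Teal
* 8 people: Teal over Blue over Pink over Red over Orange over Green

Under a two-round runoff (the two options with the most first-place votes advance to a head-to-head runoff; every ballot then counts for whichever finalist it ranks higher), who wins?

Pink

Round 1 first-place votes: Teal 22, Red 7, Green 6, Blue 0, Orange 0, Pink 14. Teal and Pink advance.
Runoff: Teal is ranked above Pink on 22 ballots, Pink above Teal on 27.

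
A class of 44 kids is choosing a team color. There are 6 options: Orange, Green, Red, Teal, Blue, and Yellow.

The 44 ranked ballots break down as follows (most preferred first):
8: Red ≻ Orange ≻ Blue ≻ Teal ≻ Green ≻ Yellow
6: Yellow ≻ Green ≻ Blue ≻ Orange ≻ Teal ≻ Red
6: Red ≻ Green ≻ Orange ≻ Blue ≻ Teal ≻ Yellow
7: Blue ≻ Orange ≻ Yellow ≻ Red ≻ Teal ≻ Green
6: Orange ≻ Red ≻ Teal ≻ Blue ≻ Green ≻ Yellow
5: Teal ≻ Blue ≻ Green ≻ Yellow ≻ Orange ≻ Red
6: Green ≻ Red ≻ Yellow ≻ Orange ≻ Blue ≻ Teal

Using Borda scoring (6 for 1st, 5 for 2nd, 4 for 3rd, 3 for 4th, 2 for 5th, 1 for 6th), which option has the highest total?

Orange

Orange: 8×5 + 6×3 + 6×4 + 7×5 + 6×6 + 5×2 + 6×3 = 181
Green: 8×2 + 6×5 + 6×5 + 7×1 + 6×2 + 5×4 + 6×6 = 151
Red: 8×6 + 6×1 + 6×6 + 7×3 + 6×5 + 5×1 + 6×5 = 176
Teal: 8×3 + 6×2 + 6×2 + 7×2 + 6×4 + 5×6 + 6×1 = 122
Blue: 8×4 + 6×4 + 6×3 + 7×6 + 6×3 + 5×5 + 6×2 = 171
Yellow: 8×1 + 6×6 + 6×1 + 7×4 + 6×1 + 5×3 + 6×4 = 123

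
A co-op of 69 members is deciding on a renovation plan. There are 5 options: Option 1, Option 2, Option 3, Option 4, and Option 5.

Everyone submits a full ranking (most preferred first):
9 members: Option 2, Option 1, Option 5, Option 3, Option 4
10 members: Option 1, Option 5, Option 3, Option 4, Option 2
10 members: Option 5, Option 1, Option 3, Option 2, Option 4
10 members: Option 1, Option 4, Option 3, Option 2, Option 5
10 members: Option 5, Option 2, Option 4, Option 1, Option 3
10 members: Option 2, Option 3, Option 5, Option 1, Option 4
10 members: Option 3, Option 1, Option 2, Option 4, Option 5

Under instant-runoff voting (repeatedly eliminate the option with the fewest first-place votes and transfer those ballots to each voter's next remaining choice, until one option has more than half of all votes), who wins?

Round 1: Option 1 20, Option 2 19, Option 3 10, Option 4 0, Option 5 20. Option 4 eliminated.
Round 2: Option 1 20, Option 2 19, Option 3 10, Option 5 20. Option 3 eliminated.
Round 3: Option 1 30, Option 2 19, Option 5 20. Option 2 eliminated.
Round 4: Option 1 39, Option 5 30. Option 1 has a majority (≥35).

Option 1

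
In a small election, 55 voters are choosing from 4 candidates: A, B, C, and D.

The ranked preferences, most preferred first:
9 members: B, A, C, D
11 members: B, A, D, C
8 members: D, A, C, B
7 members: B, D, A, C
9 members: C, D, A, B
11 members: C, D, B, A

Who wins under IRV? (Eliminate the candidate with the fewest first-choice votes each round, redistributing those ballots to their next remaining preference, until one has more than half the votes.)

C

Round 1: A 0, B 27, C 20, D 8. A eliminated.
Round 2: B 27, C 20, D 8. D eliminated.
Round 3: B 27, C 28. C has a majority (≥28).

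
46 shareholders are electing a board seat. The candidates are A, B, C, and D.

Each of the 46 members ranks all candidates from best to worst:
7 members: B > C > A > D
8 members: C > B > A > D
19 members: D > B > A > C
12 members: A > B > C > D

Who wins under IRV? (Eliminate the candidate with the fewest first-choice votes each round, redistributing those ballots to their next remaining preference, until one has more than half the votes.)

Round 1: A 12, B 7, C 8, D 19. B eliminated.
Round 2: A 12, C 15, D 19. A eliminated.
Round 3: C 27, D 19. C has a majority (≥24).

C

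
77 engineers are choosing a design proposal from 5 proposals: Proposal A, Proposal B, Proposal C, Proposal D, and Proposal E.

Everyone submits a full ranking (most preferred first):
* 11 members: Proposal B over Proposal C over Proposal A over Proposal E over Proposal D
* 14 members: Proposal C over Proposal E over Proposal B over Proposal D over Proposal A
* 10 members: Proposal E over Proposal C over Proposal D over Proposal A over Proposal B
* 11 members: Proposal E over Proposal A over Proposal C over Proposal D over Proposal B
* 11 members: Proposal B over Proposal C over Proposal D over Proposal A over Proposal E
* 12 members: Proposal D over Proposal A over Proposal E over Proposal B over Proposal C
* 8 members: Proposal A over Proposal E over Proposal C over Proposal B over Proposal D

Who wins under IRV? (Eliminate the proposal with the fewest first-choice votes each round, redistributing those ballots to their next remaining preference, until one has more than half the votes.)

Round 1: Proposal A 8, Proposal B 22, Proposal C 14, Proposal D 12, Proposal E 21. Proposal A eliminated.
Round 2: Proposal B 22, Proposal C 14, Proposal D 12, Proposal E 29. Proposal D eliminated.
Round 3: Proposal B 22, Proposal C 14, Proposal E 41. Proposal E has a majority (≥39).

Proposal E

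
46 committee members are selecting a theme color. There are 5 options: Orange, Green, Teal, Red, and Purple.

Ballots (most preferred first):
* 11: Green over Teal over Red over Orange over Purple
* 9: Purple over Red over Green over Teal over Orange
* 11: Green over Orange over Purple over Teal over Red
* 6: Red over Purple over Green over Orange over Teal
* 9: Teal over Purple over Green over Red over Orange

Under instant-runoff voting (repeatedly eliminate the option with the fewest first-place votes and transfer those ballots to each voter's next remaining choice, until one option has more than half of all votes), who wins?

Purple

Round 1: Orange 0, Green 22, Teal 9, Red 6, Purple 9. Orange eliminated.
Round 2: Green 22, Teal 9, Red 6, Purple 9. Red eliminated.
Round 3: Green 22, Teal 9, Purple 15. Teal eliminated.
Round 4: Green 22, Purple 24. Purple has a majority (≥24).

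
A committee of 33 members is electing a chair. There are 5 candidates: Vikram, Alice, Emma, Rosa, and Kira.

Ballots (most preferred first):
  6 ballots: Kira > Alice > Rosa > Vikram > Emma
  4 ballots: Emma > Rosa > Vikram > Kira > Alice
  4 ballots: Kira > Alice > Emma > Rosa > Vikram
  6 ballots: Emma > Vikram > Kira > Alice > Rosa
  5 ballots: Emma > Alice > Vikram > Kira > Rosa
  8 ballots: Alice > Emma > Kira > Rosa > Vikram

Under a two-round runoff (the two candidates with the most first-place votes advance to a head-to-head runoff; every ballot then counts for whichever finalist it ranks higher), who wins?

Emma

Round 1 first-place votes: Vikram 0, Alice 8, Emma 15, Rosa 0, Kira 10. Emma and Kira advance.
Runoff: Emma is ranked above Kira on 23 ballots, Kira above Emma on 10.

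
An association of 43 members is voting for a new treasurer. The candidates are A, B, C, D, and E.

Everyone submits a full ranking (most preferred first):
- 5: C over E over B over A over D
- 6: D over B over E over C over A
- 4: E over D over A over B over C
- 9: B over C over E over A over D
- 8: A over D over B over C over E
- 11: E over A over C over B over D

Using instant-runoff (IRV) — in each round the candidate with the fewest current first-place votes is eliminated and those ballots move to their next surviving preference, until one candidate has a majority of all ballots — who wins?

Round 1: A 8, B 9, C 5, D 6, E 15. C eliminated.
Round 2: A 8, B 9, D 6, E 20. D eliminated.
Round 3: A 8, B 15, E 20. A eliminated.
Round 4: B 23, E 20. B has a majority (≥22).

B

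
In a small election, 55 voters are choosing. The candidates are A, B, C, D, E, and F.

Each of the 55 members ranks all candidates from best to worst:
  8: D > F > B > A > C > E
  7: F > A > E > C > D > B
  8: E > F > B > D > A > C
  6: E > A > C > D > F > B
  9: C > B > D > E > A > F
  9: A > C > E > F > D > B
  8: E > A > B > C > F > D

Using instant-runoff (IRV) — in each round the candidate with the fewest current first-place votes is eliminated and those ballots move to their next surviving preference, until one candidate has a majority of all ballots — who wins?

Round 1: A 9, B 0, C 9, D 8, E 22, F 7. B eliminated.
Round 2: A 9, C 9, D 8, E 22, F 7. F eliminated.
Round 3: A 16, C 9, D 8, E 22. D eliminated.
Round 4: A 24, C 9, E 22. C eliminated.
Round 5: A 24, E 31. E has a majority (≥28).

E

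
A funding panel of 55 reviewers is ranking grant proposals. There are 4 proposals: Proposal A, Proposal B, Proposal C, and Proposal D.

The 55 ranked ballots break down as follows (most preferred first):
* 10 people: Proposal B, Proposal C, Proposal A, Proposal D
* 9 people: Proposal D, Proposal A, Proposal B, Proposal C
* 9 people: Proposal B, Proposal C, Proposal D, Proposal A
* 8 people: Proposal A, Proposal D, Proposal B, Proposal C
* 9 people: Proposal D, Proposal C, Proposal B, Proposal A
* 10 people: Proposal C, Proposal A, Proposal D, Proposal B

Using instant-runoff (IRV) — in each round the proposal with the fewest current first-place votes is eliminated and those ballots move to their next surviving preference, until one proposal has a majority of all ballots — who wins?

Proposal D

Round 1: Proposal A 8, Proposal B 19, Proposal C 10, Proposal D 18. Proposal A eliminated.
Round 2: Proposal B 19, Proposal C 10, Proposal D 26. Proposal C eliminated.
Round 3: Proposal B 19, Proposal D 36. Proposal D has a majority (≥28).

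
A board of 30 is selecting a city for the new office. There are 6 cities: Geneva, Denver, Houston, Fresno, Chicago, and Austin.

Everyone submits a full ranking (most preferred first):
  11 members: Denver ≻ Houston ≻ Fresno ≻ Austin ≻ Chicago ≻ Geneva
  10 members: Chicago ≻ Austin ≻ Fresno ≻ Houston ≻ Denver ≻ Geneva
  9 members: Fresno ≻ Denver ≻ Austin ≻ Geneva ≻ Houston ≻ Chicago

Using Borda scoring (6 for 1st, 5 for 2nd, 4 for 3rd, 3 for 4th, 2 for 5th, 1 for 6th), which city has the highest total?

Geneva: 11×1 + 10×1 + 9×3 = 48
Denver: 11×6 + 10×2 + 9×5 = 131
Houston: 11×5 + 10×3 + 9×2 = 103
Fresno: 11×4 + 10×4 + 9×6 = 138
Chicago: 11×2 + 10×6 + 9×1 = 91
Austin: 11×3 + 10×5 + 9×4 = 119

Fresno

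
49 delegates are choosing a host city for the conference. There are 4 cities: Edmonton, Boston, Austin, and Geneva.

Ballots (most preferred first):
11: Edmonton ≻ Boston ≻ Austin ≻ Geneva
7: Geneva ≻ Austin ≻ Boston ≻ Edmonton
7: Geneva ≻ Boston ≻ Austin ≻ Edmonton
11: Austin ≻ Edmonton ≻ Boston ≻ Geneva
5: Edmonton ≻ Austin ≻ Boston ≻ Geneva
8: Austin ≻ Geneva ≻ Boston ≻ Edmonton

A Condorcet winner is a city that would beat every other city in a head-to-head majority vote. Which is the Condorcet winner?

Austin vs Edmonton: 33–16
Austin vs Boston: 31–18
Austin vs Geneva: 35–14
Austin beats every other city.

Austin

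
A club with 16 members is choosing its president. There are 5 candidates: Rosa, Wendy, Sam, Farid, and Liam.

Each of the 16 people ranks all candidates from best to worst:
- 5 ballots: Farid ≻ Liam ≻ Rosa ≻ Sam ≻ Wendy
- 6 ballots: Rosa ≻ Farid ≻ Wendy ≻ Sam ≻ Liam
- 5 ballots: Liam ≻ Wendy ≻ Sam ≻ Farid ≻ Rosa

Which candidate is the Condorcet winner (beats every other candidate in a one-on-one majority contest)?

Farid

Farid vs Rosa: 10–6
Farid vs Wendy: 11–5
Farid vs Sam: 11–5
Farid vs Liam: 11–5
Farid beats every other candidate.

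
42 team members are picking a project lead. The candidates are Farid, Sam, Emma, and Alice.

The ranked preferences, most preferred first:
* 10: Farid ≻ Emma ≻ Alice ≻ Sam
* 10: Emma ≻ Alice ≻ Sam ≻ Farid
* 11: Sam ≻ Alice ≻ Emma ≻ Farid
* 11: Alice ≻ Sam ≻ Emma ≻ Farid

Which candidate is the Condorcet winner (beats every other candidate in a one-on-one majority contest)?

Alice vs Farid: 32–10
Alice vs Sam: 31–11
Alice vs Emma: 22–20
Alice beats every other candidate.

Alice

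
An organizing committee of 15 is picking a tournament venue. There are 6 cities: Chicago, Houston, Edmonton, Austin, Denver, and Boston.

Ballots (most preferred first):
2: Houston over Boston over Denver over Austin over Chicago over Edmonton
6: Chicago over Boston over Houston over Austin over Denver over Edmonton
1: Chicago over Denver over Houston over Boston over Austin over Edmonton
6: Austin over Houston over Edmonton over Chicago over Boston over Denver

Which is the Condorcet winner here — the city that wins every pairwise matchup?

Houston

Houston vs Chicago: 8–7
Houston vs Edmonton: 15–0
Houston vs Austin: 9–6
Houston vs Denver: 14–1
Houston vs Boston: 9–6
Houston beats every other city.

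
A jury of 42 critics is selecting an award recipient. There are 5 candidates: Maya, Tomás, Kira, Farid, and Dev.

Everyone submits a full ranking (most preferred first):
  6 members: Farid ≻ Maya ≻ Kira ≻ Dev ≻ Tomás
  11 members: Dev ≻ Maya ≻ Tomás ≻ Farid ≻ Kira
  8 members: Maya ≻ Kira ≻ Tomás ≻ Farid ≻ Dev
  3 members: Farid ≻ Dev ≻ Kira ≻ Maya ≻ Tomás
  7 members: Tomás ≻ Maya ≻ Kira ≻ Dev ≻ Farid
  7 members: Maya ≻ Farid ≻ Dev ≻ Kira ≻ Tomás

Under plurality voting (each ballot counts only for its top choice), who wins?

First-place votes: Maya 15, Tomás 7, Kira 0, Farid 9, Dev 11.

Maya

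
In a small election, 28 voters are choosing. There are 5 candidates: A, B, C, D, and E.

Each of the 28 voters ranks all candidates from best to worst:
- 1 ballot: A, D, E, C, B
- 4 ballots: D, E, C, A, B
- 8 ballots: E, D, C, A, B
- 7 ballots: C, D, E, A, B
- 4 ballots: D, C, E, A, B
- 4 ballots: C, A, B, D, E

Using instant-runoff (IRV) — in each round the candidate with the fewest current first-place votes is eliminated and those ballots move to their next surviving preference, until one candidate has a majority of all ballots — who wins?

D

Round 1: A 1, B 0, C 11, D 8, E 8. B eliminated.
Round 2: A 1, C 11, D 8, E 8. A eliminated.
Round 3: C 11, D 9, E 8. E eliminated.
Round 4: C 11, D 17. D has a majority (≥15).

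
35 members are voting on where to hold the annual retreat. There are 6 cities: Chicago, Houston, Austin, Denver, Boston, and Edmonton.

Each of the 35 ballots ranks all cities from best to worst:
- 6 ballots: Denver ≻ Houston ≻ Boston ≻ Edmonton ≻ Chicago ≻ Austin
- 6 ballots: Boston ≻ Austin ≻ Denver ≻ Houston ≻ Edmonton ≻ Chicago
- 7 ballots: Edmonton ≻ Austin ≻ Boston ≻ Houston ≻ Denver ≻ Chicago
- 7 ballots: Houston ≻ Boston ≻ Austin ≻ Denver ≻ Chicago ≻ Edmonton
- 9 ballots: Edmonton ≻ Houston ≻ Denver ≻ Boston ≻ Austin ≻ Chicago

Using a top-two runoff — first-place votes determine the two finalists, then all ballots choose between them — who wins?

Houston

Round 1 first-place votes: Chicago 0, Houston 7, Austin 0, Denver 6, Boston 6, Edmonton 16. Edmonton and Houston advance.
Runoff: Edmonton is ranked above Houston on 16 ballots, Houston above Edmonton on 19.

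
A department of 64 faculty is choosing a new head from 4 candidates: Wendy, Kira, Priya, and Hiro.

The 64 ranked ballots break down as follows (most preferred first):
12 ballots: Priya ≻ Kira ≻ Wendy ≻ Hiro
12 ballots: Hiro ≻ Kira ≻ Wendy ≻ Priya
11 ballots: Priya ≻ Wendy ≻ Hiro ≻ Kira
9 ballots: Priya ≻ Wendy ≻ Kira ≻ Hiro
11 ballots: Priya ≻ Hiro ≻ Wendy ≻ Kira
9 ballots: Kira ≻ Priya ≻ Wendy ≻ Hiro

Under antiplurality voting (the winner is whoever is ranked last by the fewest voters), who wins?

Wendy

Last-place votes: Wendy 0, Kira 22, Priya 12, Hiro 30.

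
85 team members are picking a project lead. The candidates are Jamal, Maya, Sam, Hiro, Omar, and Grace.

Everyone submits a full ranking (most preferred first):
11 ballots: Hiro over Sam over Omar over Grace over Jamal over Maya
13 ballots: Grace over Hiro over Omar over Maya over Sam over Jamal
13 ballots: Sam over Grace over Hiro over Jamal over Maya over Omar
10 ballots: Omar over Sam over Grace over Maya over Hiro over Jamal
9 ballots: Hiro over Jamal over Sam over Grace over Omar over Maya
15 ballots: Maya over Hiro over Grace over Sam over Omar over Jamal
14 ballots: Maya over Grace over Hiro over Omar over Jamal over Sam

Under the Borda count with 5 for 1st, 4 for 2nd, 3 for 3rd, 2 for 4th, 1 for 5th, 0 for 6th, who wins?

Hiro

Jamal: 11×1 + 13×0 + 13×2 + 10×0 + 9×4 + 15×0 + 14×1 = 87
Maya: 11×0 + 13×2 + 13×1 + 10×2 + 9×0 + 15×5 + 14×5 = 204
Sam: 11×4 + 13×1 + 13×5 + 10×4 + 9×3 + 15×2 + 14×0 = 219
Hiro: 11×5 + 13×4 + 13×3 + 10×1 + 9×5 + 15×4 + 14×3 = 303
Omar: 11×3 + 13×3 + 13×0 + 10×5 + 9×1 + 15×1 + 14×2 = 174
Grace: 11×2 + 13×5 + 13×4 + 10×3 + 9×2 + 15×3 + 14×4 = 288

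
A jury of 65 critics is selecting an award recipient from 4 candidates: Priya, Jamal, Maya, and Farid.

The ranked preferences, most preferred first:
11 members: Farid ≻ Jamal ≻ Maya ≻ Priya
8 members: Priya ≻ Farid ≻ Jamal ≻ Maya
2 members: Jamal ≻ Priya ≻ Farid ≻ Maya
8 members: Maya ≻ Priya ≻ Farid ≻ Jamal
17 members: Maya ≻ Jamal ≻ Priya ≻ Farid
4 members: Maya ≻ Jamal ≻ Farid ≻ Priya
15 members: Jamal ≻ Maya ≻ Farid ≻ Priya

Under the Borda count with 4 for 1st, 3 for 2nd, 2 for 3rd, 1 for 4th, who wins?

Priya: 11×1 + 8×4 + 2×3 + 8×3 + 17×2 + 4×1 + 15×1 = 126
Jamal: 11×3 + 8×2 + 2×4 + 8×1 + 17×3 + 4×3 + 15×4 = 188
Maya: 11×2 + 8×1 + 2×1 + 8×4 + 17×4 + 4×4 + 15×3 = 193
Farid: 11×4 + 8×3 + 2×2 + 8×2 + 17×1 + 4×2 + 15×2 = 143

Maya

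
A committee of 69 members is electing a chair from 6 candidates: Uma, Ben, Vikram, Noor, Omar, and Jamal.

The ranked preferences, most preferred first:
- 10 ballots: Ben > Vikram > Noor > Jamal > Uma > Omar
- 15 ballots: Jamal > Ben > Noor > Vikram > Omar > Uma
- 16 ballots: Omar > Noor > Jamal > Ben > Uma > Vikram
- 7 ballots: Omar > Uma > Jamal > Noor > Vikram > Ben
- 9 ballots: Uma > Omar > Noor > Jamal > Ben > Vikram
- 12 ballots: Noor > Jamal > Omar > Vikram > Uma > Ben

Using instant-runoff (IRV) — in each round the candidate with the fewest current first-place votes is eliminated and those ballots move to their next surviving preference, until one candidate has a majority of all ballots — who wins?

Round 1: Uma 9, Ben 10, Vikram 0, Noor 12, Omar 23, Jamal 15. Vikram eliminated.
Round 2: Uma 9, Ben 10, Noor 12, Omar 23, Jamal 15. Uma eliminated.
Round 3: Ben 10, Noor 12, Omar 32, Jamal 15. Ben eliminated.
Round 4: Noor 22, Omar 32, Jamal 15. Jamal eliminated.
Round 5: Noor 37, Omar 32. Noor has a majority (≥35).

Noor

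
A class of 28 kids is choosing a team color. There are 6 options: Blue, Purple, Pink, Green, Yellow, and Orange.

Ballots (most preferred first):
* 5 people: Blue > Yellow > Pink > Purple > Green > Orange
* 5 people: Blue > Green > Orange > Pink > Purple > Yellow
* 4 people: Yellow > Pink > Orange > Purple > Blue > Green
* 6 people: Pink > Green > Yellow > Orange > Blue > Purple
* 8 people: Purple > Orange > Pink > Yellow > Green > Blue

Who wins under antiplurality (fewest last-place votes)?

Pink

Last-place votes: Blue 8, Purple 6, Pink 0, Green 4, Yellow 5, Orange 5.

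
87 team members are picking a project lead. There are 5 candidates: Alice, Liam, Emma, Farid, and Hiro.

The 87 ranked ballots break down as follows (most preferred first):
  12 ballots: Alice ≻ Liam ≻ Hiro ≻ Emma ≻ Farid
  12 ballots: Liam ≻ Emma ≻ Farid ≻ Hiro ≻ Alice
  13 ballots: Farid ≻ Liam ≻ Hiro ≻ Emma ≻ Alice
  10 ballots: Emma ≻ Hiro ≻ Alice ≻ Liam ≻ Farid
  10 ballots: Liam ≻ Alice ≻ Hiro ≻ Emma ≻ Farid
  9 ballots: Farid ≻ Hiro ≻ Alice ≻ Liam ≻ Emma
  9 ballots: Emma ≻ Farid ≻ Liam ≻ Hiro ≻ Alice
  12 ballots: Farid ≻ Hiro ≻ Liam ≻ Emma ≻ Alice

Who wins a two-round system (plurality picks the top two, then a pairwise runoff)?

Round 1 first-place votes: Alice 12, Liam 22, Emma 19, Farid 34, Hiro 0. Farid and Liam advance.
Runoff: Farid is ranked above Liam on 43 ballots, Liam above Farid on 44.

Liam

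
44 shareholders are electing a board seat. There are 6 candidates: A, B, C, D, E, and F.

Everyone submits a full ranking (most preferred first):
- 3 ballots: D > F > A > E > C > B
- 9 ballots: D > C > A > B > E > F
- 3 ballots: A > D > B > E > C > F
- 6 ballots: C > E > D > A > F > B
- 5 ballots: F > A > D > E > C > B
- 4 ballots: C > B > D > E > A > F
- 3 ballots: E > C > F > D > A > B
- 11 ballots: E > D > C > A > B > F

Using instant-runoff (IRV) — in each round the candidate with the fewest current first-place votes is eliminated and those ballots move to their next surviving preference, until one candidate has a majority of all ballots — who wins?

D

Round 1: A 3, B 0, C 10, D 12, E 14, F 5. B eliminated.
Round 2: A 3, C 10, D 12, E 14, F 5. A eliminated.
Round 3: C 10, D 15, E 14, F 5. F eliminated.
Round 4: C 10, D 20, E 14. C eliminated.
Round 5: D 24, E 20. D has a majority (≥23).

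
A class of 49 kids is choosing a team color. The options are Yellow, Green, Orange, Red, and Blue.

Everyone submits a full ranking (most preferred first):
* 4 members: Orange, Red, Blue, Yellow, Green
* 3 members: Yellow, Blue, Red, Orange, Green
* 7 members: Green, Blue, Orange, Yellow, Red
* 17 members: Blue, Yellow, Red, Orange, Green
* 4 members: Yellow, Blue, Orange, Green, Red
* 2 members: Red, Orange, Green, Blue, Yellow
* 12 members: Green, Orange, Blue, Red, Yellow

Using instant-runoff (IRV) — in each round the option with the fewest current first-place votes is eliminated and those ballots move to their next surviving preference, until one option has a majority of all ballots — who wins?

Round 1: Yellow 7, Green 19, Orange 4, Red 2, Blue 17. Red eliminated.
Round 2: Yellow 7, Green 19, Orange 6, Blue 17. Orange eliminated.
Round 3: Yellow 7, Green 21, Blue 21. Yellow eliminated.
Round 4: Green 21, Blue 28. Blue has a majority (≥25).

Blue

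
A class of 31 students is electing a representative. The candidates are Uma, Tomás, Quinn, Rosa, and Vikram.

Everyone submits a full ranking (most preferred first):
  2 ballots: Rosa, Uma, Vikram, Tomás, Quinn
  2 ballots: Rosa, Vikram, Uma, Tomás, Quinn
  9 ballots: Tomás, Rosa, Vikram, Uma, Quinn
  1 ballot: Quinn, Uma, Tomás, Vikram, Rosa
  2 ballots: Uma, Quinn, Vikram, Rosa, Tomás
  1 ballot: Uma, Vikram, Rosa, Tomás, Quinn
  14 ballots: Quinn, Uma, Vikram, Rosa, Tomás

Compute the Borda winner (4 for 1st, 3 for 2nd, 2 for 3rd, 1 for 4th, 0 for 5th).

Uma

Uma: 2×3 + 2×2 + 9×1 + 1×3 + 2×4 + 1×4 + 14×3 = 76
Tomás: 2×1 + 2×1 + 9×4 + 1×2 + 2×0 + 1×1 + 14×0 = 43
Quinn: 2×0 + 2×0 + 9×0 + 1×4 + 2×3 + 1×0 + 14×4 = 66
Rosa: 2×4 + 2×4 + 9×3 + 1×0 + 2×1 + 1×2 + 14×1 = 61
Vikram: 2×2 + 2×3 + 9×2 + 1×1 + 2×2 + 1×3 + 14×2 = 64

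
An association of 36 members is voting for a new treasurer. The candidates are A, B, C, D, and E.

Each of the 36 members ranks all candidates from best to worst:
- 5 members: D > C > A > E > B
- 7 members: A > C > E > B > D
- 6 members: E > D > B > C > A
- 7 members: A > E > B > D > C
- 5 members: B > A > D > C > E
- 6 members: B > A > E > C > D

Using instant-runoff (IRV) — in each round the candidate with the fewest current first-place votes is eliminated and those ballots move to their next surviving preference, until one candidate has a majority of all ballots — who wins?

Round 1: A 14, B 11, C 0, D 5, E 6. C eliminated.
Round 2: A 14, B 11, D 5, E 6. D eliminated.
Round 3: A 19, B 11, E 6. A has a majority (≥19).

A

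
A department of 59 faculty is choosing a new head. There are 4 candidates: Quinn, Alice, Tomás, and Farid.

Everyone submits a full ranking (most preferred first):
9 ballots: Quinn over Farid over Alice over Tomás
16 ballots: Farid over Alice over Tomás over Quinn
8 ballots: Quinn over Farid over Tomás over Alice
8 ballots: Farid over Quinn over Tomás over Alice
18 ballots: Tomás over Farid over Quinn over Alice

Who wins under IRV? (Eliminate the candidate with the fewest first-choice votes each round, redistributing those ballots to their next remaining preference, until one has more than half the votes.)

Farid

Round 1: Quinn 17, Alice 0, Tomás 18, Farid 24. Alice eliminated.
Round 2: Quinn 17, Tomás 18, Farid 24. Quinn eliminated.
Round 3: Tomás 18, Farid 41. Farid has a majority (≥30).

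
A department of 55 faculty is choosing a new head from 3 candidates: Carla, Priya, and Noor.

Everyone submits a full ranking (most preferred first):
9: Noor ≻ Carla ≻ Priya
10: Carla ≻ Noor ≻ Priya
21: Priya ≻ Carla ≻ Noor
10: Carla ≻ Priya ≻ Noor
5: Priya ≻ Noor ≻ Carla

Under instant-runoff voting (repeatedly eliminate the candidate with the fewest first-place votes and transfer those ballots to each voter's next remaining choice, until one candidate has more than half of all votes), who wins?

Round 1: Carla 20, Priya 26, Noor 9. Noor eliminated.
Round 2: Carla 29, Priya 26. Carla has a majority (≥28).

Carla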